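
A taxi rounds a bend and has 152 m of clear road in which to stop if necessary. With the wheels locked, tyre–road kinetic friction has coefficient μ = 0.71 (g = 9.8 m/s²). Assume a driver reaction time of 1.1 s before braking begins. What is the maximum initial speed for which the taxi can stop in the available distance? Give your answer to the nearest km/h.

Maximum speed ≈ 140 km/h

a = μg = 0.71 × 9.8 = 6.958 m/s².
Stopping distance: v·t_r + v²/(2a) = 152 with t_r = 1.1 s and a = 6.958 m/s².
So v² + 15.308 v − 2115.23 = 0.
Positive root: v = −a·t_r + √((a·t_r)² + 2a·d) = −7.654 + √(58.584 + 2115.23) = 38.9702 m/s.
38.9702 m/s × 3.6 = 140.293 km/h.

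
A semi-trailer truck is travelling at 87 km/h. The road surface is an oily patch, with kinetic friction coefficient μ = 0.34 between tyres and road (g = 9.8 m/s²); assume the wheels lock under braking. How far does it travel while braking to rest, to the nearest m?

87 km/h ÷ 3.6 = 24.1667 m/s.
a = μg = 0.34 × 9.8 = 3.332 m/s².
Braking distance = v²/(2a) = 24.1667² / (2 × 3.332) = 584.029 / 6.664 = 87.639 m.

Braking distance ≈ 88 m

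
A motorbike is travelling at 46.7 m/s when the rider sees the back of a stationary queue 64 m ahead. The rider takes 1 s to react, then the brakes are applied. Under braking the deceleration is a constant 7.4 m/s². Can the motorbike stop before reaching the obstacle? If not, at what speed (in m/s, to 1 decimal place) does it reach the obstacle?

Reaction distance = 46.7000 × 1 = 46.700 m.
Braking distance needed to stop: v²/(2a) = 2180.890 / 14.800 = 147.357 m, so total needed = 46.700 + 147.357 = 194.057 m > 64 m — it cannot stop.
Distance remaining when braking begins: 64 − 46.700 = 17.300 m.
v² = v₀² − 2a·d = 2180.890 − 2 × 7.400 × 17.300 = 1924.850 m²/s².
v = √1924.850 = 43.873 m/s.

No — it strikes the obstacle at 43.9 m/s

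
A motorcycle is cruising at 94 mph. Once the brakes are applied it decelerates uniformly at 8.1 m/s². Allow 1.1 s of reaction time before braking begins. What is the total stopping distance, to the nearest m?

94 mph × 0.44704 = 42.0218 m/s.
Reaction distance = v·t_r = 42.0218 × 1.1 = 46.224 m.
Braking distance = v²/(2a) = 42.0218² / (2 × 8.100) = 1765.832 / 16.200 = 109.002 m.
Total = 46.224 + 109.002 = 155.226 m.

Total stopping distance ≈ 155 m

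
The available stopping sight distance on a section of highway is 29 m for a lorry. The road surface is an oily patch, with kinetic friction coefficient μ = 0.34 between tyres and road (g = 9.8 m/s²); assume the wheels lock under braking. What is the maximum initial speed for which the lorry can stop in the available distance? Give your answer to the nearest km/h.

Maximum speed ≈ 50 km/h

a = μg = 0.34 × 9.8 = 3.332 m/s².
v²/(2a) = d ⇒ v = √(2 × 3.332 × 29) = √193.26 = 13.9018 m/s.
13.9018 m/s × 3.6 = 50.046 km/h.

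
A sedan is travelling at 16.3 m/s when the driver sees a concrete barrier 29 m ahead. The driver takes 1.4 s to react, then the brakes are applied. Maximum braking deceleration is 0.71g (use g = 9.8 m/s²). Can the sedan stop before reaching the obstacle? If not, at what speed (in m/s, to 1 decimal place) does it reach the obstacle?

No — it strikes the obstacle at 13.4 m/s

a = 0.71 × 9.8 = 6.958 m/s².
Reaction distance = 16.3000 × 1.4 = 22.820 m.
Braking distance needed to stop: v²/(2a) = 265.690 / 13.916 = 19.092 m, so total needed = 22.820 + 19.092 = 41.912 m > 29 m — it cannot stop.
Distance remaining when braking begins: 29 − 22.820 = 6.180 m.
v² = v₀² − 2a·d = 265.690 − 2 × 6.958 × 6.180 = 179.689 m²/s².
v = √179.689 = 13.405 m/s.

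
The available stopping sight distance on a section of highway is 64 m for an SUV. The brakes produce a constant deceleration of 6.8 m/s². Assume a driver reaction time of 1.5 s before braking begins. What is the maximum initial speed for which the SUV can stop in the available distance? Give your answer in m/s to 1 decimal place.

Maximum speed ≈ 21.0 m/s

Stopping distance: v·t_r + v²/(2a) = 64 with t_r = 1.5 s and a = 6.800 m/s².
So v² + 20.400 v − 870.40 = 0.
Positive root: v = −a·t_r + √((a·t_r)² + 2a·d) = −10.200 + √(104.040 + 870.40) = 21.0160 m/s.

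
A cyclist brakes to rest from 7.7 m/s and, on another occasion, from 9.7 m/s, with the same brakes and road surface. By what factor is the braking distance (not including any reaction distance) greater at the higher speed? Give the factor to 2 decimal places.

Factor ≈ 1.59

Braking distance d = v²/(2a), so with a fixed, d ∝ v².
Factor = (9.7/7.7)² = 1.2597² = 1.5868.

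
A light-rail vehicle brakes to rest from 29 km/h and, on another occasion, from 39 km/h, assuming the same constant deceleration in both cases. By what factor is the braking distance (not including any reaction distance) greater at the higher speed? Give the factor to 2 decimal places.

Factor ≈ 1.81

Braking distance d = v²/(2a), so with a fixed, d ∝ v².
Factor = (39/29)² = 1.3448² = 1.8085.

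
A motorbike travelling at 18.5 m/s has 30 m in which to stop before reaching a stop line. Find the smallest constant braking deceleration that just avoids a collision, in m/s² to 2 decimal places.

Required deceleration ≈ 5.70 m/s²

v² = 2a·d ⇒ a = v²/(2d) = 18.5000² / (2 × 30.000) = 342.250 / 60.000 = 5.7042 m/s².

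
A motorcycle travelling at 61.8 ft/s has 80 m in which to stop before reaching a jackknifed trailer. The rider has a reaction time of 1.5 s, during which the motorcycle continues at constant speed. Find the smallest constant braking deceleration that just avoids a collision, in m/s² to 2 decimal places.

Required deceleration ≈ 3.43 m/s²

61.8 ft/s × 0.3048 = 18.8366 m/s.
Distance covered during reaction = 18.8366 × 1.5 = 28.255 m.
Distance available for braking: 80 − 28.255 = 51.745 m.
v² = 2a·d ⇒ a = v²/(2d) = 18.8366² / (2 × 51.745) = 354.817 / 103.490 = 3.4285 m/s².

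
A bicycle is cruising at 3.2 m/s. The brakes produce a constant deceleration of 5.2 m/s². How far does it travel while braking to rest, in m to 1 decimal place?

Braking distance ≈ 1.0 m

Braking distance = v²/(2a) = 3.2000² / (2 × 5.200) = 10.240 / 10.400 = 0.985 m.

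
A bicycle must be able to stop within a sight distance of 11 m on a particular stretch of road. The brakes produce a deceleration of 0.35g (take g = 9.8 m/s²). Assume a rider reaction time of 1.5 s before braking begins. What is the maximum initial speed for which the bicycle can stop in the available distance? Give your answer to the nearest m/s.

a = 0.35 × 9.8 = 3.430 m/s².
Stopping distance: v·t_r + v²/(2a) = 11 with t_r = 1.5 s and a = 3.430 m/s².
So v² + 10.290 v − 75.46 = 0.
Positive root: v = −a·t_r + √((a·t_r)² + 2a·d) = −5.145 + √(26.471 + 75.46) = 4.9511 m/s.

Maximum speed ≈ 5 m/s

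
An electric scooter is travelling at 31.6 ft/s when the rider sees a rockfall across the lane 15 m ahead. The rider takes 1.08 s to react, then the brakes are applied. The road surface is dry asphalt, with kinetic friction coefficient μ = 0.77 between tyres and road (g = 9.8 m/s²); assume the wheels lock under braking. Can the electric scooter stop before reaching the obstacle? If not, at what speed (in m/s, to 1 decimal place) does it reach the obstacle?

31.6 ft/s × 0.3048 = 9.6317 m/s.
a = μg = 0.77 × 9.8 = 7.546 m/s².
Reaction distance = 9.6317 × 1.08 = 10.402 m.
Braking distance needed to stop: v²/(2a) = 92.770 / 15.092 = 6.147 m, so total needed = 10.402 + 6.147 = 16.549 m > 15 m — it cannot stop.
Distance remaining when braking begins: 15 − 10.402 = 4.598 m.
v² = v₀² − 2a·d = 92.770 − 2 × 7.546 × 4.598 = 23.377 m²/s².
v = √23.377 = 4.835 m/s.

No — it strikes the obstacle at 4.8 m/s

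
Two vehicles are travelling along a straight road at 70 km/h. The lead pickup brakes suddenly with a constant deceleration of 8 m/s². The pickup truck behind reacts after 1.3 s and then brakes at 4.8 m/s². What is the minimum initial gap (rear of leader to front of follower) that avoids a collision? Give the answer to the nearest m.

70 km/h ÷ 3.6 = 19.4444 m/s.
Leader travels v²/(2a_L) = 378.085 / 16.000 = 23.630 m before stopping.
Follower covers v·t_r = 19.4444 × 1.3 = 25.278 m while reacting, then v²/(2a_F) = 378.085 / 9.600 = 39.384 m while braking, for a total of 25.278 + 39.384 = 64.662 m.
Since a_F ≤ a_L and the follower starts braking later, the follower is never slower than the leader, so the closest approach is when both have stopped.
Minimum gap = 64.662 − 23.630 = 41.032 m.

Minimum gap ≈ 41 m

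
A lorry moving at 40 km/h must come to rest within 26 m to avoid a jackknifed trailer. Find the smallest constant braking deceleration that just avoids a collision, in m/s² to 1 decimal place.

40 km/h ÷ 3.6 = 11.1111 m/s.
v² = 2a·d ⇒ a = v²/(2d) = 11.1111² / (2 × 26.000) = 123.457 / 52.000 = 2.3742 m/s².

Required deceleration ≈ 2.4 m/s²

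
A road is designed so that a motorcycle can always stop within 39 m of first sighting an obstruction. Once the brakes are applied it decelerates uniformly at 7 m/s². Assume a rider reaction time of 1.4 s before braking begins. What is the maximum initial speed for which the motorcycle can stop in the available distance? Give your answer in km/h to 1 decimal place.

Stopping distance: v·t_r + v²/(2a) = 39 with t_r = 1.4 s and a = 7.000 m/s².
So v² + 19.600 v − 546.00 = 0.
Positive root: v = −a·t_r + √((a·t_r)² + 2a·d) = −9.800 + √(96.040 + 546.00) = 15.5385 m/s.
15.5385 m/s × 3.6 = 55.939 km/h.

Maximum speed ≈ 55.9 km/h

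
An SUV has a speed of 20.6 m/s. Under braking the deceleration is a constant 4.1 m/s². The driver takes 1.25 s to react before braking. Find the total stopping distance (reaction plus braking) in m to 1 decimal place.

Reaction distance = v·t_r = 20.6000 × 1.25 = 25.750 m.
Braking distance = v²/(2a) = 20.6000² / (2 × 4.100) = 424.360 / 8.200 = 51.751 m.
Total = 25.750 + 51.751 = 77.501 m.

Total stopping distance ≈ 77.5 m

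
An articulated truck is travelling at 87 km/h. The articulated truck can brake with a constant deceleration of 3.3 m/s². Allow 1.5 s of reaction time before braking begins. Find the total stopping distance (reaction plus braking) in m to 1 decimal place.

87 km/h ÷ 3.6 = 24.1667 m/s.
Reaction distance = v·t_r = 24.1667 × 1.5 = 36.250 m.
Braking distance = v²/(2a) = 24.1667² / (2 × 3.300) = 584.029 / 6.600 = 88.489 m.
Total = 36.250 + 88.489 = 124.739 m.

Total stopping distance ≈ 124.7 m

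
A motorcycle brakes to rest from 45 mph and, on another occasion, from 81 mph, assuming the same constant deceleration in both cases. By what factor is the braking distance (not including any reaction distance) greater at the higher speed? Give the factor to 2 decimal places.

Braking distance d = v²/(2a), so with a fixed, d ∝ v².
Factor = (81/45)² = 1.8000² = 3.2400.

Factor ≈ 3.24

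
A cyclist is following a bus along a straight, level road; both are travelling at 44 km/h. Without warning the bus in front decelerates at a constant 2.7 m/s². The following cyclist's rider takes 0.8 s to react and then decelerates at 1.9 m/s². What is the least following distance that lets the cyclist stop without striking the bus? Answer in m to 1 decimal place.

Minimum gap ≈ 21.4 m

44 km/h ÷ 3.6 = 12.2222 m/s.
Leader travels v²/(2a_L) = 149.382 / 5.400 = 27.663 m before stopping.
Follower covers v·t_r = 12.2222 × 0.8 = 9.778 m while reacting, then v²/(2a_F) = 149.382 / 3.800 = 39.311 m while braking, for a total of 9.778 + 39.311 = 49.089 m.
Since a_F ≤ a_L and the follower starts braking later, the follower is never slower than the leader, so the closest approach is when both have stopped.
Minimum gap = 49.089 − 27.663 = 21.426 m.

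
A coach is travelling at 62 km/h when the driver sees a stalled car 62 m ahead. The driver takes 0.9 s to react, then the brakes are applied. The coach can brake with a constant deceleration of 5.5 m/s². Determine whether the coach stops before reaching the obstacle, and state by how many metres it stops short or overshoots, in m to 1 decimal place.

62 km/h ÷ 3.6 = 17.2222 m/s.
Reaction distance = 17.2222 × 0.9 = 15.500 m.
Braking distance = v²/(2a) = 296.604 / 11.000 = 26.964 m.
Total stopping distance = 15.500 + 26.964 = 42.464 m, vs 62 m available — it stops with 62 − 42.464 = 19.536 m to spare.

Yes — it stops 19.5 m short of the obstacle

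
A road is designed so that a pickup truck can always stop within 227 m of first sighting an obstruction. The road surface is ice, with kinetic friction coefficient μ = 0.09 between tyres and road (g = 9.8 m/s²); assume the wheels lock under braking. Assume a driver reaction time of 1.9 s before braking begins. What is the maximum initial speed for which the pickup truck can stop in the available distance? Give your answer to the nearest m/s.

a = μg = 0.09 × 9.8 = 0.882 m/s².
Stopping distance: v·t_r + v²/(2a) = 227 with t_r = 1.9 s and a = 0.882 m/s².
So v² + 3.352 v − 400.43 = 0.
Positive root: v = −a·t_r + √((a·t_r)² + 2a·d) = −1.676 + √(2.809 + 400.43) = 18.4048 m/s.

Maximum speed ≈ 18 m/s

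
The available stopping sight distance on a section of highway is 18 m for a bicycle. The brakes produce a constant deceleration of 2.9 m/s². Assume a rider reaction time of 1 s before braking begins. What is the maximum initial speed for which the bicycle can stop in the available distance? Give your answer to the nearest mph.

Maximum speed ≈ 17 mph

Stopping distance: v·t_r + v²/(2a) = 18 with t_r = 1 s and a = 2.900 m/s².
So v² + 5.800 v − 104.40 = 0.
Positive root: v = −a·t_r + √((a·t_r)² + 2a·d) = −2.900 + √(8.410 + 104.40) = 7.7212 m/s.
7.7212 m/s ÷ 0.44704 = 17.272 mph.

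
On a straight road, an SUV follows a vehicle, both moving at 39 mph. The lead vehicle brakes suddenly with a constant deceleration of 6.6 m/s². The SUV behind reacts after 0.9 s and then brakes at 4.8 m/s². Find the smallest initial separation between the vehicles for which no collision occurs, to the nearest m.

39 mph × 0.44704 = 17.4346 m/s.
Leader travels v²/(2a_L) = 303.965 / 13.200 = 23.028 m before stopping.
Follower covers v·t_r = 17.4346 × 0.9 = 15.691 m while reacting, then v²/(2a_F) = 303.965 / 9.600 = 31.663 m while braking, for a total of 15.691 + 31.663 = 47.354 m.
Since a_F ≤ a_L and the follower starts braking later, the follower is never slower than the leader, so the closest approach is when both have stopped.
Minimum gap = 47.354 − 23.028 = 24.326 m.

Minimum gap ≈ 24 m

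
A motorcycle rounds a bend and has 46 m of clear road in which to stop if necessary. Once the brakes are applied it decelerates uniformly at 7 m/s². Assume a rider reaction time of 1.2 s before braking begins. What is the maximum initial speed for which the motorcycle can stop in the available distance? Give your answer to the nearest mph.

Stopping distance: v·t_r + v²/(2a) = 46 with t_r = 1.2 s and a = 7.000 m/s².
So v² + 16.800 v − 644.00 = 0.
Positive root: v = −a·t_r + √((a·t_r)² + 2a·d) = −8.400 + √(70.560 + 644.00) = 18.3313 m/s.
18.3313 m/s ÷ 0.44704 = 41.006 mph.

Maximum speed ≈ 41 mph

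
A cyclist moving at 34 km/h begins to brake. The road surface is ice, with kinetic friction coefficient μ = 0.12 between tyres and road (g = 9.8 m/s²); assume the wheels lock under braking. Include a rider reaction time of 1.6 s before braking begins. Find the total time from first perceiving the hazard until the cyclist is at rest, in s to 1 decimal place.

34 km/h ÷ 3.6 = 9.4444 m/s.
a = μg = 0.12 × 9.8 = 1.176 m/s².
Braking time = v/a = 9.4444 / 1.176 = 8.031 s.
Total = 1.6 + 8.031 = 9.631 s.

Total time ≈ 9.6 s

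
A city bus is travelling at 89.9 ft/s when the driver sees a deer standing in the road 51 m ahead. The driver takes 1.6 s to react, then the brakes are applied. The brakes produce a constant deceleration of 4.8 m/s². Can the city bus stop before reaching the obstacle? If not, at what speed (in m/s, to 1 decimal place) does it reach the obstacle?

89.9 ft/s × 0.3048 = 27.4015 m/s.
Reaction distance = 27.4015 × 1.6 = 43.842 m.
Braking distance needed to stop: v²/(2a) = 750.842 / 9.600 = 78.213 m, so total needed = 43.842 + 78.213 = 122.055 m > 51 m — it cannot stop.
Distance remaining when braking begins: 51 − 43.842 = 7.158 m.
v² = v₀² − 2a·d = 750.842 − 2 × 4.800 × 7.158 = 682.125 m²/s².
v = √682.125 = 26.118 m/s.

No — it strikes the obstacle at 26.1 m/s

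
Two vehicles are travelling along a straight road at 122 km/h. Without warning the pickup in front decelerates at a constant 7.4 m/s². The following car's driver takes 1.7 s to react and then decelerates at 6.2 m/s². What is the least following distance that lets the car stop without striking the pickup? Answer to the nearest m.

Minimum gap ≈ 73 m

122 km/h ÷ 3.6 = 33.8889 m/s.
Leader travels v²/(2a_L) = 1148.458 / 14.800 = 77.599 m before stopping.
Follower covers v·t_r = 33.8889 × 1.7 = 57.611 m while reacting, then v²/(2a_F) = 1148.458 / 12.400 = 92.618 m while braking, for a total of 57.611 + 92.618 = 150.229 m.
Since a_F ≤ a_L and the follower starts braking later, the follower is never slower than the leader, so the closest approach is when both have stopped.
Minimum gap = 150.229 − 77.599 = 72.630 m.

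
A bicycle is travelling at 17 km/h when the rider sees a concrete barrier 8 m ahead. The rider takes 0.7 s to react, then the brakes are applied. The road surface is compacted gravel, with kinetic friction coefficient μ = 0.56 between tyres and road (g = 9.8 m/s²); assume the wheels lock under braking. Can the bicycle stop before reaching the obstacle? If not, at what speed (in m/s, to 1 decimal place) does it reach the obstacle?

17 km/h ÷ 3.6 = 4.7222 m/s.
a = μg = 0.56 × 9.8 = 5.488 m/s².
Reaction distance = 4.7222 × 0.7 = 3.306 m.
Braking distance = v²/(2a) = 22.299 / 10.976 = 2.032 m.
Total stopping distance = 3.306 + 2.032 = 5.338 m, vs 8 m available — it stops with 8 − 5.338 = 2.662 m to spare.

Yes — it stops about 2.7 m short of the obstacle, so it never reaches it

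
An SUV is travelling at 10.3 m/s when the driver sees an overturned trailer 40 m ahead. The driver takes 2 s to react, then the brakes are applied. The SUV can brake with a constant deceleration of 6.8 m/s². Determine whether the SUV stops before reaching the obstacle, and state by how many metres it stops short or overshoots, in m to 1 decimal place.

Yes — it stops 11.6 m short of the obstacle

Reaction distance = 10.3000 × 2 = 20.600 m.
Braking distance = v²/(2a) = 106.090 / 13.600 = 7.801 m.
Total stopping distance = 20.600 + 7.801 = 28.401 m, vs 40 m available — it stops with 40 − 28.401 = 11.599 m to spare.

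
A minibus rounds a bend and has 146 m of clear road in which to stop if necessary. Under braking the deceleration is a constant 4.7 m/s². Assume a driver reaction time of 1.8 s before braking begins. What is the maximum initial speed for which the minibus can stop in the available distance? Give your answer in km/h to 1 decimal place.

Maximum speed ≈ 106.3 km/h

Stopping distance: v·t_r + v²/(2a) = 146 with t_r = 1.8 s and a = 4.700 m/s².
So v² + 16.920 v − 1372.40 = 0.
Positive root: v = −a·t_r + √((a·t_r)² + 2a·d) = −8.460 + √(71.572 + 1372.40) = 29.5396 m/s.
29.5396 m/s × 3.6 = 106.343 km/h.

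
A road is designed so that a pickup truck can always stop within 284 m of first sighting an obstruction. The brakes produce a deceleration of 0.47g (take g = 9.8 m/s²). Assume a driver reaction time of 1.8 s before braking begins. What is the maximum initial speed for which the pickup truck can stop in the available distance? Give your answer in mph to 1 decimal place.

Maximum speed ≈ 97.4 mph

a = 0.47 × 9.8 = 4.606 m/s².
Stopping distance: v·t_r + v²/(2a) = 284 with t_r = 1.8 s and a = 4.606 m/s².
So v² + 16.582 v − 2616.21 = 0.
Positive root: v = −a·t_r + √((a·t_r)² + 2a·d) = −8.291 + √(68.741 + 2616.21) = 43.5255 m/s.
43.5255 m/s ÷ 0.44704 = 97.364 mph.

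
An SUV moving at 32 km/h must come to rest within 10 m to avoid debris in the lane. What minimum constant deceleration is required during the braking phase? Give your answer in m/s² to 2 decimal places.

32 km/h ÷ 3.6 = 8.8889 m/s.
v² = 2a·d ⇒ a = v²/(2d) = 8.8889² / (2 × 10.000) = 79.013 / 20.000 = 3.9507 m/s².

Required deceleration ≈ 3.95 m/s²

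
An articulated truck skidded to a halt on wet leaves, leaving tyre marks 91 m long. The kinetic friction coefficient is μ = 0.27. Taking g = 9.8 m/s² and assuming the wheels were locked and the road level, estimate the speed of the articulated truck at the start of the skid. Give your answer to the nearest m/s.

Deceleration a = μg = 0.27 × 9.8 = 2.646 m/s².
v = √(2a·d) = √(2 × 2.646 × 91) = √481.572 = 21.9447 m/s.

Initial speed ≈ 22 m/s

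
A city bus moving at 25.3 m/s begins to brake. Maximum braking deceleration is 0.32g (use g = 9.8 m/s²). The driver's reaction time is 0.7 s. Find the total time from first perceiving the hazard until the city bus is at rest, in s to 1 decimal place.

Total time ≈ 8.8 s

a = 0.32 × 9.8 = 3.136 m/s².
Braking time = v/a = 25.3000 / 3.136 = 8.068 s.
Total = 0.7 + 8.068 = 8.768 s.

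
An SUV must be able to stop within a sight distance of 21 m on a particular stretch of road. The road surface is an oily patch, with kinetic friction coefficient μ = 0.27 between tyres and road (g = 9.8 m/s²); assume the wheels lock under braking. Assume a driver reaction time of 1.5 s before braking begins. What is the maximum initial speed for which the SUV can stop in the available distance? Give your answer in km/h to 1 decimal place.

a = μg = 0.27 × 9.8 = 2.646 m/s².
Stopping distance: v·t_r + v²/(2a) = 21 with t_r = 1.5 s and a = 2.646 m/s².
So v² + 7.938 v − 111.13 = 0.
Positive root: v = −a·t_r + √((a·t_r)² + 2a·d) = −3.969 + √(15.753 + 111.13) = 7.2952 m/s.
7.2952 m/s × 3.6 = 26.263 km/h.

Maximum speed ≈ 26.3 km/h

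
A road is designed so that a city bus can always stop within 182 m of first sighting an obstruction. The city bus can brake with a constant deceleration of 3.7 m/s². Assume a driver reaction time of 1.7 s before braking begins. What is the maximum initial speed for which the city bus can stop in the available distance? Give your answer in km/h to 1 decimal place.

Stopping distance: v·t_r + v²/(2a) = 182 with t_r = 1.7 s and a = 3.700 m/s².
So v² + 12.580 v − 1346.80 = 0.
Positive root: v = −a·t_r + √((a·t_r)² + 2a·d) = −6.290 + √(39.564 + 1346.80) = 30.9439 m/s.
30.9439 m/s × 3.6 = 111.398 km/h.

Maximum speed ≈ 111.4 km/h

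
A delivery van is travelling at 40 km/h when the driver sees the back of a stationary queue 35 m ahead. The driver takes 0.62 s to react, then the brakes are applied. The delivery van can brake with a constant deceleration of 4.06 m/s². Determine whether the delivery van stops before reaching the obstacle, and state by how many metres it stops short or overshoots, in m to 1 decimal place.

40 km/h ÷ 3.6 = 11.1111 m/s.
Reaction distance = 11.1111 × 0.62 = 6.889 m.
Braking distance = v²/(2a) = 123.457 / 8.120 = 15.204 m.
Total stopping distance = 6.889 + 15.204 = 22.093 m, vs 35 m available — it stops with 35 − 22.093 = 12.907 m to spare.

Yes — it stops 12.9 m short of the obstacle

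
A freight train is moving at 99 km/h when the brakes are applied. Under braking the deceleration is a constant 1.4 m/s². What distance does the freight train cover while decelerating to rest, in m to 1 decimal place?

99 km/h ÷ 3.6 = 27.5000 m/s.
Braking distance = v²/(2a) = 27.5000² / (2 × 1.400) = 756.250 / 2.800 = 270.089 m.

Braking distance ≈ 270.1 m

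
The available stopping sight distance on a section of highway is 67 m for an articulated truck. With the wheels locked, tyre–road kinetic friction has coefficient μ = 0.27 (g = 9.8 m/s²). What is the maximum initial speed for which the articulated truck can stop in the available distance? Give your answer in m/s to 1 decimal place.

a = μg = 0.27 × 9.8 = 2.646 m/s².
v²/(2a) = d ⇒ v = √(2 × 2.646 × 67) = √354.56 = 18.8298 m/s.

Maximum speed ≈ 18.8 m/s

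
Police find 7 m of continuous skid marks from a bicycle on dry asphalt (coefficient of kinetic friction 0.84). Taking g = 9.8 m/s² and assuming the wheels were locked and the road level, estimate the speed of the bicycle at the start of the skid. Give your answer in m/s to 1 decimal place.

Initial speed ≈ 10.7 m/s

Deceleration a = μg = 0.84 × 9.8 = 8.232 m/s².
v = √(2a·d) = √(2 × 8.232 × 7) = √115.248 = 10.7354 m/s.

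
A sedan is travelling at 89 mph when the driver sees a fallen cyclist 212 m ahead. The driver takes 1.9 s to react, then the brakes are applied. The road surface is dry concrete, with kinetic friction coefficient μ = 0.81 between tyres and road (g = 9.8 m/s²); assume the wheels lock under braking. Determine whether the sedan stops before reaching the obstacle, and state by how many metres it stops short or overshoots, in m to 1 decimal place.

89 mph × 0.44704 = 39.7866 m/s.
a = μg = 0.81 × 9.8 = 7.938 m/s².
Reaction distance = 39.7866 × 1.9 = 75.595 m.
Braking distance = v²/(2a) = 1582.974 / 15.876 = 99.709 m.
Total stopping distance = 75.595 + 99.709 = 175.304 m, vs 212 m available — it stops with 212 − 175.304 = 36.696 m to spare.

Yes — it stops 36.7 m short of the obstacle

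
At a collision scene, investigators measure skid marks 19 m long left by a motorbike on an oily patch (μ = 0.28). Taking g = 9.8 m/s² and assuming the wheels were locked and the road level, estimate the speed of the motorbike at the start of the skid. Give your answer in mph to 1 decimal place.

Deceleration a = μg = 0.28 × 9.8 = 2.744 m/s².
v = √(2a·d) = √(2 × 2.744 × 19) = √104.272 = 10.2114 m/s.
= 10.2114 ÷ 0.44704 = 22.842 mph.

Initial speed ≈ 22.8 mph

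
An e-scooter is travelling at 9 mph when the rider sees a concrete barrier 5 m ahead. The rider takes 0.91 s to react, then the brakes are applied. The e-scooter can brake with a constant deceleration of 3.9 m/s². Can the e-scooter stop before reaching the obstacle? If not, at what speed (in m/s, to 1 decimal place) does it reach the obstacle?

No — it strikes the obstacle at 2.4 m/s

9 mph × 0.44704 = 4.0234 m/s.
Reaction distance = 4.0234 × 0.91 = 3.661 m.
Braking distance needed to stop: v²/(2a) = 16.188 / 7.800 = 2.075 m, so total needed = 3.661 + 2.075 = 5.736 m > 5 m — it cannot stop.
Distance remaining when braking begins: 5 − 3.661 = 1.339 m.
v² = v₀² − 2a·d = 16.188 − 2 × 3.900 × 1.339 = 5.744 m²/s².
v = √5.744 = 2.397 m/s.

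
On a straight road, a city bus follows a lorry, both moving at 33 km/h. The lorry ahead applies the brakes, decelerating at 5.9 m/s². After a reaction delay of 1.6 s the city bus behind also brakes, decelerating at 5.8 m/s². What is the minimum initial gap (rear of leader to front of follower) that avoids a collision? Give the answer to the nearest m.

33 km/h ÷ 3.6 = 9.1667 m/s.
Leader travels v²/(2a_L) = 84.028 / 11.800 = 7.121 m before stopping.
Follower covers v·t_r = 9.1667 × 1.6 = 14.667 m while reacting, then v²/(2a_F) = 84.028 / 11.600 = 7.244 m while braking, for a total of 14.667 + 7.244 = 21.911 m.
Since a_F ≤ a_L and the follower starts braking later, the follower is never slower than the leader, so the closest approach is when both have stopped.
Minimum gap = 21.911 − 7.121 = 14.790 m.

Minimum gap ≈ 15 m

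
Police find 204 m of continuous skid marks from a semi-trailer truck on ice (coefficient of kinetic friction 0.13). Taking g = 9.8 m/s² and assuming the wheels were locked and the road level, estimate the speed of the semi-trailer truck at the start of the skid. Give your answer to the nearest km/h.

Deceleration a = μg = 0.13 × 9.8 = 1.274 m/s².
v = √(2a·d) = √(2 × 1.274 × 204) = √519.792 = 22.7989 m/s.
= 22.7989 × 3.6 = 82.076 km/h.

Initial speed ≈ 82 km/h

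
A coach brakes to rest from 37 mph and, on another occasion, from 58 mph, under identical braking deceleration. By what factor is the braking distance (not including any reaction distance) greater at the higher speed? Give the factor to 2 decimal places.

Braking distance d = v²/(2a), so with a fixed, d ∝ v².
Factor = (58/37)² = 1.5676² = 2.4574.

Factor ≈ 2.46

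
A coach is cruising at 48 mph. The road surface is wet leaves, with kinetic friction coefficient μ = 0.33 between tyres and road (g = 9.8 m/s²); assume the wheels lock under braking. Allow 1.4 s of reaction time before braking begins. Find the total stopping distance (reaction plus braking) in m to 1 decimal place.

Total stopping distance ≈ 101.2 m

48 mph × 0.44704 = 21.4579 m/s.
a = μg = 0.33 × 9.8 = 3.234 m/s².
Reaction distance = v·t_r = 21.4579 × 1.4 = 30.041 m.
Braking distance = v²/(2a) = 21.4579² / (2 × 3.234) = 460.441 / 6.468 = 71.188 m.
Total = 30.041 + 71.188 = 101.229 m.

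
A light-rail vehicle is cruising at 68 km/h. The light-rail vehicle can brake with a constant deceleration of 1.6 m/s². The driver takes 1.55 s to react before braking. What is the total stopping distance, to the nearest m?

Total stopping distance ≈ 141 m

68 km/h ÷ 3.6 = 18.8889 m/s.
Reaction distance = v·t_r = 18.8889 × 1.55 = 29.278 m.
Braking distance = v²/(2a) = 18.8889² / (2 × 1.600) = 356.791 / 3.200 = 111.497 m.
Total = 29.278 + 111.497 = 140.775 m.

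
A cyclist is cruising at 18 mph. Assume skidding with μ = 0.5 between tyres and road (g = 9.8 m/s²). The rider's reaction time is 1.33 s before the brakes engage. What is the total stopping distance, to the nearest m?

Total stopping distance ≈ 17 m

18 mph × 0.44704 = 8.0467 m/s.
a = μg = 0.5 × 9.8 = 4.900 m/s².
Reaction distance = v·t_r = 8.0467 × 1.33 = 10.702 m.
Braking distance = v²/(2a) = 8.0467² / (2 × 4.900) = 64.749 / 9.800 = 6.607 m.
Total = 10.702 + 6.607 = 17.309 m.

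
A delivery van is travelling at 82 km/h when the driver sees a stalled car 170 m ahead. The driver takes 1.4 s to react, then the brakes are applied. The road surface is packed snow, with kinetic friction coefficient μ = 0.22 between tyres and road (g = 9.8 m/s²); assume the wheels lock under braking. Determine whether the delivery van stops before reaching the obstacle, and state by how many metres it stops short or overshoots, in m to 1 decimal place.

82 km/h ÷ 3.6 = 22.7778 m/s.
a = μg = 0.22 × 9.8 = 2.156 m/s².
Reaction distance = 22.7778 × 1.4 = 31.889 m.
Braking distance = v²/(2a) = 518.828 / 4.312 = 120.322 m.
Total stopping distance = 31.889 + 120.322 = 152.211 m, vs 170 m available — it stops with 170 − 152.211 = 17.789 m to spare.

Yes — it stops 17.8 m short of the obstacle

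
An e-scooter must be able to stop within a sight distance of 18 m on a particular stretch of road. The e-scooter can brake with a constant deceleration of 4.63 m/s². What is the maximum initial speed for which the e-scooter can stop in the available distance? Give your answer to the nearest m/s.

Maximum speed ≈ 13 m/s

v²/(2a) = d ⇒ v = √(2 × 4.630 × 18) = √166.68 = 12.9105 m/s.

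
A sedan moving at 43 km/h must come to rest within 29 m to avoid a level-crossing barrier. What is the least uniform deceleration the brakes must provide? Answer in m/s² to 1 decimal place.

43 km/h ÷ 3.6 = 11.9444 m/s.
v² = 2a·d ⇒ a = v²/(2d) = 11.9444² / (2 × 29.000) = 142.669 / 58.000 = 2.4598 m/s².

Required deceleration ≈ 2.5 m/s²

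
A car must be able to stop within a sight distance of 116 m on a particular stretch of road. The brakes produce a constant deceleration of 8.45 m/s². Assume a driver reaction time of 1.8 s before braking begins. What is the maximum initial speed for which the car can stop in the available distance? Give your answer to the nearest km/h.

Maximum speed ≈ 114 km/h

Stopping distance: v·t_r + v²/(2a) = 116 with t_r = 1.8 s and a = 8.450 m/s².
So v² + 30.420 v − 1960.40 = 0.
Positive root: v = −a·t_r + √((a·t_r)² + 2a·d) = −15.210 + √(231.344 + 1960.40) = 31.6061 m/s.
31.6061 m/s × 3.6 = 113.782 km/h.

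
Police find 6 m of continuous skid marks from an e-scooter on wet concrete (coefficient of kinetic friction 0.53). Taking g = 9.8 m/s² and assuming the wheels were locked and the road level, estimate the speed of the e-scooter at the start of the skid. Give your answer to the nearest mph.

Initial speed ≈ 18 mph

Deceleration a = μg = 0.53 × 9.8 = 5.194 m/s².
v = √(2a·d) = √(2 × 5.194 × 6) = √62.328 = 7.8948 m/s.
= 7.8948 ÷ 0.44704 = 17.660 mph.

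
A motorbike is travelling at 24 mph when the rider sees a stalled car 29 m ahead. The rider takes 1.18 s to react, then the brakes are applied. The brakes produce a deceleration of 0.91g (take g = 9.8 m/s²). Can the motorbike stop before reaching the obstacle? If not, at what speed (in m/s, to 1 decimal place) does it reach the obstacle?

Yes — it stops about 9.9 m short of the obstacle, so it never reaches it

24 mph × 0.44704 = 10.7290 m/s.
a = 0.91 × 9.8 = 8.918 m/s².
Reaction distance = 10.7290 × 1.18 = 12.660 m.
Braking distance = v²/(2a) = 115.111 / 17.836 = 6.454 m.
Total stopping distance = 12.660 + 6.454 = 19.114 m, vs 29 m available — it stops with 29 − 19.114 = 9.886 m to spare.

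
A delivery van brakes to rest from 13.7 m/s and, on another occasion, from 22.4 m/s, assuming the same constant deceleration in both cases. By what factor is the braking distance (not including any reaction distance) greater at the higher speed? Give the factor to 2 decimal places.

Braking distance d = v²/(2a), so with a fixed, d ∝ v².
Factor = (22.4/13.7)² = 1.6350² = 2.6732.

Factor ≈ 2.67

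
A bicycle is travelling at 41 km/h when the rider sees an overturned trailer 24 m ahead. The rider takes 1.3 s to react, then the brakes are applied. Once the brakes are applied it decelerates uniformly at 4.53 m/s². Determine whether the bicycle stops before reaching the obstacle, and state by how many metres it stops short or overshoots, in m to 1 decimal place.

41 km/h ÷ 3.6 = 11.3889 m/s.
Reaction distance = 11.3889 × 1.3 = 14.806 m.
Braking distance = v²/(2a) = 129.707 / 9.060 = 14.316 m.
Total stopping distance = 14.806 + 14.316 = 29.122 m, vs 24 m available — it cannot stop in time and overshoots by 29.122 − 24 = 5.122 m.

No — it overshoots by 5.1 m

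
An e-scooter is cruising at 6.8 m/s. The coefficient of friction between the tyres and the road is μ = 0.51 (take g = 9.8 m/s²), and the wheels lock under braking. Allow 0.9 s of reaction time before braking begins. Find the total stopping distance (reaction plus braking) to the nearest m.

Total stopping distance ≈ 11 m

a = μg = 0.51 × 9.8 = 4.998 m/s².
Reaction distance = v·t_r = 6.8000 × 0.9 = 6.120 m.
Braking distance = v²/(2a) = 6.8000² / (2 × 4.998) = 46.240 / 9.996 = 4.626 m.
Total = 6.120 + 4.626 = 10.746 m.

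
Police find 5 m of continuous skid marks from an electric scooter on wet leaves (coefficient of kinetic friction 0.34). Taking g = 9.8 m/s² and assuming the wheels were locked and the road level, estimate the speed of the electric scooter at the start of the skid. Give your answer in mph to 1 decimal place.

Deceleration a = μg = 0.34 × 9.8 = 3.332 m/s².
v = √(2a·d) = √(2 × 3.332 × 5) = √33.320 = 5.7723 m/s.
= 5.7723 ÷ 0.44704 = 12.912 mph.

Initial speed ≈ 12.9 mph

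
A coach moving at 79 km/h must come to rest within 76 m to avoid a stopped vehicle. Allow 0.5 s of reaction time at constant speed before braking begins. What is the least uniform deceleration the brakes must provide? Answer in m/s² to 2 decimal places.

Required deceleration ≈ 3.70 m/s²

79 km/h ÷ 3.6 = 21.9444 m/s.
Distance covered during reaction = 21.9444 × 0.5 = 10.972 m.
Distance available for braking: 76 − 10.972 = 65.028 m.
v² = 2a·d ⇒ a = v²/(2d) = 21.9444² / (2 × 65.028) = 481.557 / 130.056 = 3.7027 m/s².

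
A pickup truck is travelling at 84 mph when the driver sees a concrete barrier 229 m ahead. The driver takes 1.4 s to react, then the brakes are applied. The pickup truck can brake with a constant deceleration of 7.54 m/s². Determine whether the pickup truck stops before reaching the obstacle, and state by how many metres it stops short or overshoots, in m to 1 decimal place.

Yes — it stops 82.9 m short of the obstacle

84 mph × 0.44704 = 37.5514 m/s.
Reaction distance = 37.5514 × 1.4 = 52.572 m.
Braking distance = v²/(2a) = 1410.108 / 15.080 = 93.508 m.
Total stopping distance = 52.572 + 93.508 = 146.080 m, vs 229 m available — it stops with 229 − 146.080 = 82.920 m to spare.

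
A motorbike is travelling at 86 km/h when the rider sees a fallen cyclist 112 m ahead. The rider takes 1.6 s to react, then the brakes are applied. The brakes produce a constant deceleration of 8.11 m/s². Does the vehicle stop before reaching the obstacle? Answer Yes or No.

86 km/h ÷ 3.6 = 23.8889 m/s.
Reaction distance = 23.8889 × 1.6 = 38.222 m.
Braking distance = v²/(2a) = 570.680 / 16.220 = 35.184 m.
Total stopping distance = 38.222 + 35.184 = 73.406 m, vs 112 m available — it stops with 112 − 73.406 = 38.594 m to spare.

Yes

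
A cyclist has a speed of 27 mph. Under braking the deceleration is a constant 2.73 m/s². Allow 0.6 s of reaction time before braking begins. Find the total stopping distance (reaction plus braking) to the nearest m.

27 mph × 0.44704 = 12.0701 m/s.
Reaction distance = v·t_r = 12.0701 × 0.6 = 7.242 m.
Braking distance = v²/(2a) = 12.0701² / (2 × 2.730) = 145.687 / 5.460 = 26.683 m.
Total = 7.242 + 26.683 = 33.925 m.

Total stopping distance ≈ 34 m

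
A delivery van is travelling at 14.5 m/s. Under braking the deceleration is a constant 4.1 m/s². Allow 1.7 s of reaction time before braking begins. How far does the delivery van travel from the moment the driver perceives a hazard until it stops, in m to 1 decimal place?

Total stopping distance ≈ 50.3 m

Reaction distance = v·t_r = 14.5000 × 1.7 = 24.650 m.
Braking distance = v²/(2a) = 14.5000² / (2 × 4.100) = 210.250 / 8.200 = 25.640 m.
Total = 24.650 + 25.640 = 50.290 m.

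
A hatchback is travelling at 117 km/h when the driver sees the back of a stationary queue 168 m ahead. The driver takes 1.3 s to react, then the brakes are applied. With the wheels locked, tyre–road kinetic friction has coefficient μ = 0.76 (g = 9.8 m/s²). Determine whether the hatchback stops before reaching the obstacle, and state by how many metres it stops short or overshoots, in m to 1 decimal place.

Yes — it stops 54.8 m short of the obstacle

117 km/h ÷ 3.6 = 32.5000 m/s.
a = μg = 0.76 × 9.8 = 7.448 m/s².
Reaction distance = 32.5000 × 1.3 = 42.250 m.
Braking distance = v²/(2a) = 1056.250 / 14.896 = 70.908 m.
Total stopping distance = 42.250 + 70.908 = 113.158 m, vs 168 m available — it stops with 168 − 113.158 = 54.842 m to spare.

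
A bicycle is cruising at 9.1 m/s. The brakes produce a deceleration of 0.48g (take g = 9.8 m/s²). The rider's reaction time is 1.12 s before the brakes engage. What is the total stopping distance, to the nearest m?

a = 0.48 × 9.8 = 4.704 m/s².
Reaction distance = v·t_r = 9.1000 × 1.12 = 10.192 m.
Braking distance = v²/(2a) = 9.1000² / (2 × 4.704) = 82.810 / 9.408 = 8.802 m.
Total = 10.192 + 8.802 = 18.994 m.

Total stopping distance ≈ 19 m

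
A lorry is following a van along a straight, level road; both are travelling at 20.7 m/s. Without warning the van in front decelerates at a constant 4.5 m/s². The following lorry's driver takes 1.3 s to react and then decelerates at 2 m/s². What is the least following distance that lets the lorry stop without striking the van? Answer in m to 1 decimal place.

Leader travels v²/(2a_L) = 428.490 / 9.000 = 47.610 m before stopping.
Follower covers v·t_r = 20.7000 × 1.3 = 26.910 m while reacting, then v²/(2a_F) = 428.490 / 4.000 = 107.123 m while braking, for a total of 26.910 + 107.123 = 134.033 m.
Since a_F ≤ a_L and the follower starts braking later, the follower is never slower than the leader, so the closest approach is when both have stopped.
Minimum gap = 134.033 − 47.610 = 86.423 m.

Minimum gap ≈ 86.4 m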